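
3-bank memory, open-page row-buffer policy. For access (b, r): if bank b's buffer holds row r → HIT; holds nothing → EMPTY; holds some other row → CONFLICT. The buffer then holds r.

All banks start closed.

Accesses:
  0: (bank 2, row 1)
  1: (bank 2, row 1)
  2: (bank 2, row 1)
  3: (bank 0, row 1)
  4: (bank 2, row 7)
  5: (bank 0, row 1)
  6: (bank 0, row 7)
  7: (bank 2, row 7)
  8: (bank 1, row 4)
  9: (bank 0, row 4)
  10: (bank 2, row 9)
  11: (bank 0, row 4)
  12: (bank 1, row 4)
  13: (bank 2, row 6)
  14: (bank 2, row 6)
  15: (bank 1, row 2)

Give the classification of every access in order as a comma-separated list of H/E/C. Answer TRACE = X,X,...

TRACE = E,H,H,E,C,H,C,H,E,C,C,H,H,C,H,C

#0 (2,1) E
#1 (2,1) H  (was 1)
#2 (2,1) H  (was 1)
#3 (0,1) E
#4 (2,7) C  (was 1)
#5 (0,1) H  (was 1)
#6 (0,7) C  (was 1)
#7 (2,7) H  (was 7)
#8 (1,4) E
#9 (0,4) C  (was 7)
#10 (2,9) C  (was 7)
#11 (0,4) H  (was 4)
#12 (1,4) H  (was 4)
#13 (2,6) C  (was 9)
#14 (2,6) H  (was 6)
#15 (1,2) C  (was 4)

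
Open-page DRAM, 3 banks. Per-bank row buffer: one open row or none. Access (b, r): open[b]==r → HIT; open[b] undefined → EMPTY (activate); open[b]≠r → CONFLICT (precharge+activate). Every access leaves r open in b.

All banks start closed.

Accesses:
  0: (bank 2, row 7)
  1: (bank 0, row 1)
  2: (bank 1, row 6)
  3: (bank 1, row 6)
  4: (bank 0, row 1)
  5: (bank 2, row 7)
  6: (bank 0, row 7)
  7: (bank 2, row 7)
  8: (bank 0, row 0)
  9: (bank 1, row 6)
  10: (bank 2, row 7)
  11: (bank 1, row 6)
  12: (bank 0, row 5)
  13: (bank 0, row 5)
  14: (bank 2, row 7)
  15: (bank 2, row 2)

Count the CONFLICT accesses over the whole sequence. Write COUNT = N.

COUNT = 4

#0 (2,7) E
#1 (0,1) E
#2 (1,6) E
#3 (1,6) H  (was 6)
#4 (0,1) H  (was 1)
#5 (2,7) H  (was 7)
#6 (0,7) C  (was 1)
#7 (2,7) H  (was 7)
#8 (0,0) C  (was 7)
#9 (1,6) H  (was 6)
#10 (2,7) H  (was 7)
#11 (1,6) H  (was 6)
#12 (0,5) C  (was 0)
#13 (0,5) H  (was 5)
#14 (2,7) H  (was 7)
#15 (2,2) C  (was 7)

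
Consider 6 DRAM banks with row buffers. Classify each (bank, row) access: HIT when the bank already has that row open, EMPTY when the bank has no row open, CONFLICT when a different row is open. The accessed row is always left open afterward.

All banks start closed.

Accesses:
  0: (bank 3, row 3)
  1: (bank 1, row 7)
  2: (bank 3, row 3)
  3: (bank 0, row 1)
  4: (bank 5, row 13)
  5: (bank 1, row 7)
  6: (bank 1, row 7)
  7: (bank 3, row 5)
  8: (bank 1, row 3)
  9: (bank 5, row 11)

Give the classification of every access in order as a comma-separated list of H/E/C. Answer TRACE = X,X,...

TRACE = E,E,H,E,E,H,H,C,C,C

#0 (3,3) E
#1 (1,7) E
#2 (3,3) H  (was 3)
#3 (0,1) E
#4 (5,13) E
#5 (1,7) H  (was 7)
#6 (1,7) H  (was 7)
#7 (3,5) C  (was 3)
#8 (1,3) C  (was 7)
#9 (5,11) C  (was 13)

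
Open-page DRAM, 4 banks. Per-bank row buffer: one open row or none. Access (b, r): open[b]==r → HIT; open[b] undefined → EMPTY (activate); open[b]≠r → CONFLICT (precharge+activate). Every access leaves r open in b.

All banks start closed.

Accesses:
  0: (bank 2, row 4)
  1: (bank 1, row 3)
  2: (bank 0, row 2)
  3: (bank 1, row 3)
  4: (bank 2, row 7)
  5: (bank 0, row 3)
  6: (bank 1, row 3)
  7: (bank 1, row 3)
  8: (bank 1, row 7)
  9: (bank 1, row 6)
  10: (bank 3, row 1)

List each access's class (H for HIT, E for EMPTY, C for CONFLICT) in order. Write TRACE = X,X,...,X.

TRACE = E,E,E,H,C,C,H,H,C,C,E

step 0: bank2 None->4 [EMPTY]
step 1: bank1 None->3 [EMPTY]
step 2: bank0 None->2 [EMPTY]
step 3: bank1 3->3 [HIT]
step 4: bank2 4->7 [CONFLICT]
step 5: bank0 2->3 [CONFLICT]
step 6: bank1 3->3 [HIT]
step 7: bank1 3->3 [HIT]
step 8: bank1 3->7 [CONFLICT]
step 9: bank1 7->6 [CONFLICT]
step 10: bank3 None->1 [EMPTY]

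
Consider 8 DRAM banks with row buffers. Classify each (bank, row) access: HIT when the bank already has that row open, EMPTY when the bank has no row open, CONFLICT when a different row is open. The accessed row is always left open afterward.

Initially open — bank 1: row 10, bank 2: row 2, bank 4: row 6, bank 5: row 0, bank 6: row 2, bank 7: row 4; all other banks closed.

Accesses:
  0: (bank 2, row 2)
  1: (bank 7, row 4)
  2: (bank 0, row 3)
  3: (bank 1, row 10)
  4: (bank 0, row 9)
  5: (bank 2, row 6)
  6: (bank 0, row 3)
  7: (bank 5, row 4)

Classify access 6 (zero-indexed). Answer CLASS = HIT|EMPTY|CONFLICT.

  [0] b2 r2: had r2 ⇒ H
  [1] b7 r4: had r4 ⇒ H
  [2] b0 r3: no row ⇒ E
  [3] b1 r10: had r10 ⇒ H
  [4] b0 r9: had r3 ⇒ C
  [5] b2 r6: had r2 ⇒ C
  [6] b0 r3: had r9 ⇒ C
  [7] b5 r4: had r0 ⇒ C

CLASS = CONFLICT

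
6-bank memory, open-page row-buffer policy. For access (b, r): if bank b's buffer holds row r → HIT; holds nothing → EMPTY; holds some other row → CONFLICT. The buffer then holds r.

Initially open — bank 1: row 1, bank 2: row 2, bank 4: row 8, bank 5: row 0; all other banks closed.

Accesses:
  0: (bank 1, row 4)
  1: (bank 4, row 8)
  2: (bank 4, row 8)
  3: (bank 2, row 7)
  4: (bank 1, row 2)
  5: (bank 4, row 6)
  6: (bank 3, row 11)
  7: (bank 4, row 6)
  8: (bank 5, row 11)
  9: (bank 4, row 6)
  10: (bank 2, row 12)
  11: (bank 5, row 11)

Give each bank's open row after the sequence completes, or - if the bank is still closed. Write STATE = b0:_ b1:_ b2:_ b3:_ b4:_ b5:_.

STATE = b0:- b1:2 b2:12 b3:11 b4:6 b5:11

0: bank 1 row 4 — prev 1 → CONFLICT
1: bank 4 row 8 — prev 8 → HIT
2: bank 4 row 8 — prev 8 → HIT
3: bank 2 row 7 — prev 2 → CONFLICT
4: bank 1 row 2 — prev 4 → CONFLICT
5: bank 4 row 6 — prev 8 → CONFLICT
6: bank 3 row 11 — prev None → EMPTY
7: bank 4 row 6 — prev 6 → HIT
8: bank 5 row 11 — prev 0 → CONFLICT
9: bank 4 row 6 — prev 6 → HIT
10: bank 2 row 12 — prev 7 → CONFLICT
11: bank 5 row 11 — prev 11 → HIT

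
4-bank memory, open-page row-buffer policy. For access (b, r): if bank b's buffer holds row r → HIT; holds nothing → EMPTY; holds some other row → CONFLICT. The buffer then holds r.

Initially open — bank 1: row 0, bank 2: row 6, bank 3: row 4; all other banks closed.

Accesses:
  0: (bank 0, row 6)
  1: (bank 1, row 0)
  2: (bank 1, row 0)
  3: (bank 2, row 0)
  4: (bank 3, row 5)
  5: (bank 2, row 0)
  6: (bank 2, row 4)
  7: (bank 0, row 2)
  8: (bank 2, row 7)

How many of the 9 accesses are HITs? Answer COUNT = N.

COUNT = 3

  [0] b0 r6: no row ⇒ E
  [1] b1 r0: had r0 ⇒ H
  [2] b1 r0: had r0 ⇒ H
  [3] b2 r0: had r6 ⇒ C
  [4] b3 r5: had r4 ⇒ C
  [5] b2 r0: had r0 ⇒ H
  [6] b2 r4: had r0 ⇒ C
  [7] b0 r2: had r6 ⇒ C
  [8] b2 r7: had r4 ⇒ C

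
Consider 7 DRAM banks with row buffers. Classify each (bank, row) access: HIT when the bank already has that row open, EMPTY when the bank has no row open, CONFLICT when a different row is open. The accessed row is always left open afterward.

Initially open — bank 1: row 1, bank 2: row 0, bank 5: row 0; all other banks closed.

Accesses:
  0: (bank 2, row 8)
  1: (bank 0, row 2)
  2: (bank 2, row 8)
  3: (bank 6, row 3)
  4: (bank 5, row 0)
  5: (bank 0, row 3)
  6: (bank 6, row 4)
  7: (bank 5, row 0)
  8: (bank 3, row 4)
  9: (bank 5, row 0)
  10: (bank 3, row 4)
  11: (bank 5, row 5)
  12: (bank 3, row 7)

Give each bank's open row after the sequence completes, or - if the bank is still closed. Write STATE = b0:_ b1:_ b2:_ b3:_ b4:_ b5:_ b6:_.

STATE = b0:3 b1:1 b2:8 b3:7 b4:- b5:5 b6:4

step 0: bank2 0->8 [CONFLICT]
step 1: bank0 None->2 [EMPTY]
step 2: bank2 8->8 [HIT]
step 3: bank6 None->3 [EMPTY]
step 4: bank5 0->0 [HIT]
step 5: bank0 2->3 [CONFLICT]
step 6: bank6 3->4 [CONFLICT]
step 7: bank5 0->0 [HIT]
step 8: bank3 None->4 [EMPTY]
step 9: bank5 0->0 [HIT]
step 10: bank3 4->4 [HIT]
step 11: bank5 0->5 [CONFLICT]
step 12: bank3 4->7 [CONFLICT]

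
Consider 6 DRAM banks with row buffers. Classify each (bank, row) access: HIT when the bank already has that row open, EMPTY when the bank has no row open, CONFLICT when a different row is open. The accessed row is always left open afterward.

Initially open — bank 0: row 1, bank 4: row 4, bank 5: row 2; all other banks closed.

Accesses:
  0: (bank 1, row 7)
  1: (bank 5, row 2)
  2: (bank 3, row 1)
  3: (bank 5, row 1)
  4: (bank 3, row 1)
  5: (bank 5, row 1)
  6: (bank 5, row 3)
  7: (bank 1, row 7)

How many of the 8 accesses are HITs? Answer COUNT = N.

step 0: bank1 None->7 [EMPTY]
step 1: bank5 2->2 [HIT]
step 2: bank3 None->1 [EMPTY]
step 3: bank5 2->1 [CONFLICT]
step 4: bank3 1->1 [HIT]
step 5: bank5 1->1 [HIT]
step 6: bank5 1->3 [CONFLICT]
step 7: bank1 7->7 [HIT]

COUNT = 4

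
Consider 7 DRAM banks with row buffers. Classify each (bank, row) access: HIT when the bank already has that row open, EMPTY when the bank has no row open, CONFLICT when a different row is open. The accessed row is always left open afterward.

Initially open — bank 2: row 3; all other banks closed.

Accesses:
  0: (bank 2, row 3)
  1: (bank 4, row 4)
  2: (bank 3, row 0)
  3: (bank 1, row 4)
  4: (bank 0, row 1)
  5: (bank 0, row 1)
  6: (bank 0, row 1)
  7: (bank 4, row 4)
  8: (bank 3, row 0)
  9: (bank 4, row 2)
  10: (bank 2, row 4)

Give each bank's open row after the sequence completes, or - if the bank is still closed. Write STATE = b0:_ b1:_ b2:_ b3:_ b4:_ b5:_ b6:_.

STATE = b0:1 b1:4 b2:4 b3:0 b4:2 b5:- b6:-

#0 (2,3) H  (was 3)
#1 (4,4) E
#2 (3,0) E
#3 (1,4) E
#4 (0,1) E
#5 (0,1) H  (was 1)
#6 (0,1) H  (was 1)
#7 (4,4) H  (was 4)
#8 (3,0) H  (was 0)
#9 (4,2) C  (was 4)
#10 (2,4) C  (was 3)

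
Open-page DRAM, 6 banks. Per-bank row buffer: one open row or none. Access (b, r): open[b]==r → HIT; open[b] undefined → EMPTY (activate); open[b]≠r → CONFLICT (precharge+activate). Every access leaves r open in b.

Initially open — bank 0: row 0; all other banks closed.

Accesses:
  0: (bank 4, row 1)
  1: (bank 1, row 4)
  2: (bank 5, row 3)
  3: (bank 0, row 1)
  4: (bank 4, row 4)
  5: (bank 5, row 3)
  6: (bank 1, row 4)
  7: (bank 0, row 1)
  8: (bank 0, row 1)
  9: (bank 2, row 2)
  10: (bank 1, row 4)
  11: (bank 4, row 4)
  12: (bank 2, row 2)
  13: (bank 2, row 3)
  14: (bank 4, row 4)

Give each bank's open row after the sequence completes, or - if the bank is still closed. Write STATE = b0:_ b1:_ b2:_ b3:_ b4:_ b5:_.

0: bank 4 row 1 — prev None → EMPTY
1: bank 1 row 4 — prev None → EMPTY
2: bank 5 row 3 — prev None → EMPTY
3: bank 0 row 1 — prev 0 → CONFLICT
4: bank 4 row 4 — prev 1 → CONFLICT
5: bank 5 row 3 — prev 3 → HIT
6: bank 1 row 4 — prev 4 → HIT
7: bank 0 row 1 — prev 1 → HIT
8: bank 0 row 1 — prev 1 → HIT
9: bank 2 row 2 — prev None → EMPTY
10: bank 1 row 4 — prev 4 → HIT
11: bank 4 row 4 — prev 4 → HIT
12: bank 2 row 2 — prev 2 → HIT
13: bank 2 row 3 — prev 2 → CONFLICT
14: bank 4 row 4 — prev 4 → HIT

STATE = b0:1 b1:4 b2:3 b3:- b4:4 b5:3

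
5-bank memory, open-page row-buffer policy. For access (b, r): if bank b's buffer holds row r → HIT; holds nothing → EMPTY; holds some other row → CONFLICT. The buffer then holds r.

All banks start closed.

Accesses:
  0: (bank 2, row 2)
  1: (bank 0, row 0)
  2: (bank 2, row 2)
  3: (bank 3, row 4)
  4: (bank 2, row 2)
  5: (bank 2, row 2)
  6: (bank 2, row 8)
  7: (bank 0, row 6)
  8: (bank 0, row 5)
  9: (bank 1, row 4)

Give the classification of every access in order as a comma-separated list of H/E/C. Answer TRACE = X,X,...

#0 (2,2) E
#1 (0,0) E
#2 (2,2) H  (was 2)
#3 (3,4) E
#4 (2,2) H  (was 2)
#5 (2,2) H  (was 2)
#6 (2,8) C  (was 2)
#7 (0,6) C  (was 0)
#8 (0,5) C  (was 6)
#9 (1,4) E

TRACE = E,E,H,E,H,H,C,C,C,E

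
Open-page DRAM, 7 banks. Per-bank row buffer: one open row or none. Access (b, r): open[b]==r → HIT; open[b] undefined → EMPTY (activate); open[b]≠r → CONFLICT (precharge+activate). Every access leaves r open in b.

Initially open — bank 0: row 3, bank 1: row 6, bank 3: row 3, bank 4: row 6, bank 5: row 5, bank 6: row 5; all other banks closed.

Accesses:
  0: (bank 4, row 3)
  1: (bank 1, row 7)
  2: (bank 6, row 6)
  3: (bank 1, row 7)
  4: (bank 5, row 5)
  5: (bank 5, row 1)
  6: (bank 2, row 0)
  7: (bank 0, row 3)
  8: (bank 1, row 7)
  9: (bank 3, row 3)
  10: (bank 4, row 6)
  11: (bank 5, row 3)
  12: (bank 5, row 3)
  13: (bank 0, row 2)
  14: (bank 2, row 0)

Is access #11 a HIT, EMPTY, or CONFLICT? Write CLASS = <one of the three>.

CLASS = CONFLICT

  [0] b4 r3: had r6 ⇒ C
  [1] b1 r7: had r6 ⇒ C
  [2] b6 r6: had r5 ⇒ C
  [3] b1 r7: had r7 ⇒ H
  [4] b5 r5: had r5 ⇒ H
  [5] b5 r1: had r5 ⇒ C
  [6] b2 r0: no row ⇒ E
  [7] b0 r3: had r3 ⇒ H
  [8] b1 r7: had r7 ⇒ H
  [9] b3 r3: had r3 ⇒ H
  [10] b4 r6: had r3 ⇒ C
  [11] b5 r3: had r1 ⇒ C
  [12] b5 r3: had r3 ⇒ H
  [13] b0 r2: had r3 ⇒ C
  [14] b2 r0: had r0 ⇒ H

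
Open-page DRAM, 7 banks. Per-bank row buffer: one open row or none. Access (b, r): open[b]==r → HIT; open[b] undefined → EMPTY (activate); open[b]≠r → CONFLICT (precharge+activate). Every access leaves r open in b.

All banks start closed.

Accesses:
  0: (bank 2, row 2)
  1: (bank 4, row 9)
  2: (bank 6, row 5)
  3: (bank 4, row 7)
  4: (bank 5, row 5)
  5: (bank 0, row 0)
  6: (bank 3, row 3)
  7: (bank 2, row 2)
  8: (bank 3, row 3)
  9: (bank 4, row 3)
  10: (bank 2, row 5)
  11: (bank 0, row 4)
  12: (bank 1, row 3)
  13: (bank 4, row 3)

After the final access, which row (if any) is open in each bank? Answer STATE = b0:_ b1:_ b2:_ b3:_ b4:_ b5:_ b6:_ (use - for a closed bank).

0: bank 2 row 2 — prev None → EMPTY
1: bank 4 row 9 — prev None → EMPTY
2: bank 6 row 5 — prev None → EMPTY
3: bank 4 row 7 — prev 9 → CONFLICT
4: bank 5 row 5 — prev None → EMPTY
5: bank 0 row 0 — prev None → EMPTY
6: bank 3 row 3 — prev None → EMPTY
7: bank 2 row 2 — prev 2 → HIT
8: bank 3 row 3 — prev 3 → HIT
9: bank 4 row 3 — prev 7 → CONFLICT
10: bank 2 row 5 — prev 2 → CONFLICT
11: bank 0 row 4 — prev 0 → CONFLICT
12: bank 1 row 3 — prev None → EMPTY
13: bank 4 row 3 — prev 3 → HIT

STATE = b0:4 b1:3 b2:5 b3:3 b4:3 b5:5 b6:5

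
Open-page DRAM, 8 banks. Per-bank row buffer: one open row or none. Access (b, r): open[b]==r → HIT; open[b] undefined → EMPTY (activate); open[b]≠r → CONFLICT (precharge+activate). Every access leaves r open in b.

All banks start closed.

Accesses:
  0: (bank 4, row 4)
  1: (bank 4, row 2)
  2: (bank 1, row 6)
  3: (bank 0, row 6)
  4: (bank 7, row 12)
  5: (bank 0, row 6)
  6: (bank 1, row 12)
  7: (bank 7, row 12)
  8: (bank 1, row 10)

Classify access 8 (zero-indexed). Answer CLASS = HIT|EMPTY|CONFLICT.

CLASS = CONFLICT

0: bank 4 row 4 — prev None → EMPTY
1: bank 4 row 2 — prev 4 → CONFLICT
2: bank 1 row 6 — prev None → EMPTY
3: bank 0 row 6 — prev None → EMPTY
4: bank 7 row 12 — prev None → EMPTY
5: bank 0 row 6 — prev 6 → HIT
6: bank 1 row 12 — prev 6 → CONFLICT
7: bank 7 row 12 — prev 12 → HIT
8: bank 1 row 10 — prev 12 → CONFLICT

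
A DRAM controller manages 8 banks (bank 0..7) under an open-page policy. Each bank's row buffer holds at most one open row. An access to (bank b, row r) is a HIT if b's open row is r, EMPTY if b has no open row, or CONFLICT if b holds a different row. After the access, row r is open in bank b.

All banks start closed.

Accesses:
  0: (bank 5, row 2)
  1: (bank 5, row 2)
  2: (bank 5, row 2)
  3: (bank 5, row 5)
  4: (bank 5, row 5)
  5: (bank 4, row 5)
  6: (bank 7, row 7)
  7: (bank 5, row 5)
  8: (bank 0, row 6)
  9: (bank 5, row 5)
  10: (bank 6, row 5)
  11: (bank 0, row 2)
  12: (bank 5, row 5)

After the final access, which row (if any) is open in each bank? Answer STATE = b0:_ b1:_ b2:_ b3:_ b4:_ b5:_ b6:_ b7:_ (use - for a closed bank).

STATE = b0:2 b1:- b2:- b3:- b4:5 b5:5 b6:5 b7:7

0: bank 5 row 2 — prev None → EMPTY
1: bank 5 row 2 — prev 2 → HIT
2: bank 5 row 2 — prev 2 → HIT
3: bank 5 row 5 — prev 2 → CONFLICT
4: bank 5 row 5 — prev 5 → HIT
5: bank 4 row 5 — prev None → EMPTY
6: bank 7 row 7 — prev None → EMPTY
7: bank 5 row 5 — prev 5 → HIT
8: bank 0 row 6 — prev None → EMPTY
9: bank 5 row 5 — prev 5 → HIT
10: bank 6 row 5 — prev None → EMPTY
11: bank 0 row 2 — prev 6 → CONFLICT
12: bank 5 row 5 — prev 5 → HIT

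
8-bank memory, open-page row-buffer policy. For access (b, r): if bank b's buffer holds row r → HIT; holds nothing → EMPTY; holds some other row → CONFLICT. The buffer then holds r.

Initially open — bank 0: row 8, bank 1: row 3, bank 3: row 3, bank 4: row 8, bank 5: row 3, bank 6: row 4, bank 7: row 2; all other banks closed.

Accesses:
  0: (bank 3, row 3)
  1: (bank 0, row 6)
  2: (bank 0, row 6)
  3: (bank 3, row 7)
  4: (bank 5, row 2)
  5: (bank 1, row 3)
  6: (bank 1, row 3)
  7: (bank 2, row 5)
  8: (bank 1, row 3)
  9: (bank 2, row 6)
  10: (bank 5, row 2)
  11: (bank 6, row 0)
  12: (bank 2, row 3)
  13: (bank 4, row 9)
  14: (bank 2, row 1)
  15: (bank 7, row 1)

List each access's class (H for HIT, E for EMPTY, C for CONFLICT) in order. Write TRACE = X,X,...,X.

#0 (3,3) H  (was 3)
#1 (0,6) C  (was 8)
#2 (0,6) H  (was 6)
#3 (3,7) C  (was 3)
#4 (5,2) C  (was 3)
#5 (1,3) H  (was 3)
#6 (1,3) H  (was 3)
#7 (2,5) E
#8 (1,3) H  (was 3)
#9 (2,6) C  (was 5)
#10 (5,2) H  (was 2)
#11 (6,0) C  (was 4)
#12 (2,3) C  (was 6)
#13 (4,9) C  (was 8)
#14 (2,1) C  (was 3)
#15 (7,1) C  (was 2)

TRACE = H,C,H,C,C,H,H,E,H,C,H,C,C,C,C,C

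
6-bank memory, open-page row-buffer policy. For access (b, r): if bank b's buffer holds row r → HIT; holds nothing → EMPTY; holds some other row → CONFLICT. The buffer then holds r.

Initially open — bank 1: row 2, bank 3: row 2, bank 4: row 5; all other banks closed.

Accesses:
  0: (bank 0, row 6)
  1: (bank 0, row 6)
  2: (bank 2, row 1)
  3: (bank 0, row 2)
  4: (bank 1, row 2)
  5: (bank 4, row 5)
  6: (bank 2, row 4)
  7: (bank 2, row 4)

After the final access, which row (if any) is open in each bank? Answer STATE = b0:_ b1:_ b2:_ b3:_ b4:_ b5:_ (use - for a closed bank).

STATE = b0:2 b1:2 b2:4 b3:2 b4:5 b5:-

0: bank 0 row 6 — prev None → EMPTY
1: bank 0 row 6 — prev 6 → HIT
2: bank 2 row 1 — prev None → EMPTY
3: bank 0 row 2 — prev 6 → CONFLICT
4: bank 1 row 2 — prev 2 → HIT
5: bank 4 row 5 — prev 5 → HIT
6: bank 2 row 4 — prev 1 → CONFLICT
7: bank 2 row 4 — prev 4 → HIT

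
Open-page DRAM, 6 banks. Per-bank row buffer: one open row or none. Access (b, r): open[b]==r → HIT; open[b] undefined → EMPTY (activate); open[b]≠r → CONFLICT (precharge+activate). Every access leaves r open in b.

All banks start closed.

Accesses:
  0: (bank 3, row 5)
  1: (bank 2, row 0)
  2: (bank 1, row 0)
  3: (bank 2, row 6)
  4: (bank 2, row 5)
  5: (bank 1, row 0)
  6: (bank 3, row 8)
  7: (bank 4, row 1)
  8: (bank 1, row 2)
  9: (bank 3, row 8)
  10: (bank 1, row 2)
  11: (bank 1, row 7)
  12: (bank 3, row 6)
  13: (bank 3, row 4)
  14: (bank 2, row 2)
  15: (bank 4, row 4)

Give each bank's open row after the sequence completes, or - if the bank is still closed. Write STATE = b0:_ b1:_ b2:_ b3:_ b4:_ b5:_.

step 0: bank3 None->5 [EMPTY]
step 1: bank2 None->0 [EMPTY]
step 2: bank1 None->0 [EMPTY]
step 3: bank2 0->6 [CONFLICT]
step 4: bank2 6->5 [CONFLICT]
step 5: bank1 0->0 [HIT]
step 6: bank3 5->8 [CONFLICT]
step 7: bank4 None->1 [EMPTY]
step 8: bank1 0->2 [CONFLICT]
step 9: bank3 8->8 [HIT]
step 10: bank1 2->2 [HIT]
step 11: bank1 2->7 [CONFLICT]
step 12: bank3 8->6 [CONFLICT]
step 13: bank3 6->4 [CONFLICT]
step 14: bank2 5->2 [CONFLICT]
step 15: bank4 1->4 [CONFLICT]

STATE = b0:- b1:7 b2:2 b3:4 b4:4 b5:-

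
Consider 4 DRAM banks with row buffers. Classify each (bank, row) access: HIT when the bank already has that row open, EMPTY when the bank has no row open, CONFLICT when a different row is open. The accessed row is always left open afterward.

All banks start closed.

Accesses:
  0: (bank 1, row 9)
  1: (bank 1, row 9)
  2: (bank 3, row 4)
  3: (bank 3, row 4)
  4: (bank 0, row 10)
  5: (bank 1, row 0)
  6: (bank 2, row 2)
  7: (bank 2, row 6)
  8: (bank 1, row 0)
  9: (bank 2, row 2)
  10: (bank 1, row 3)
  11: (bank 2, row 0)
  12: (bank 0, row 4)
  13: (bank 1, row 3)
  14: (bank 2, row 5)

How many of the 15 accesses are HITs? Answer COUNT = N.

step 0: bank1 None->9 [EMPTY]
step 1: bank1 9->9 [HIT]
step 2: bank3 None->4 [EMPTY]
step 3: bank3 4->4 [HIT]
step 4: bank0 None->10 [EMPTY]
step 5: bank1 9->0 [CONFLICT]
step 6: bank2 None->2 [EMPTY]
step 7: bank2 2->6 [CONFLICT]
step 8: bank1 0->0 [HIT]
step 9: bank2 6->2 [CONFLICT]
step 10: bank1 0->3 [CONFLICT]
step 11: bank2 2->0 [CONFLICT]
step 12: bank0 10->4 [CONFLICT]
step 13: bank1 3->3 [HIT]
step 14: bank2 0->5 [CONFLICT]

COUNT = 4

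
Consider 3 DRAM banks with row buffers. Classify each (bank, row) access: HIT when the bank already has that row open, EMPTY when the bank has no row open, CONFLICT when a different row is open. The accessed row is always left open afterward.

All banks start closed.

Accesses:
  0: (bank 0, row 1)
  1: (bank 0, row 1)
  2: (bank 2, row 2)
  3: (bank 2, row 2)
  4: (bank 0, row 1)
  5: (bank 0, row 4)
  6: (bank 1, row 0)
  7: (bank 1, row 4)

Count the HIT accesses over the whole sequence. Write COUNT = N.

COUNT = 3

  [0] b0 r1: no row ⇒ E
  [1] b0 r1: had r1 ⇒ H
  [2] b2 r2: no row ⇒ E
  [3] b2 r2: had r2 ⇒ H
  [4] b0 r1: had r1 ⇒ H
  [5] b0 r4: had r1 ⇒ C
  [6] b1 r0: no row ⇒ E
  [7] b1 r4: had r0 ⇒ C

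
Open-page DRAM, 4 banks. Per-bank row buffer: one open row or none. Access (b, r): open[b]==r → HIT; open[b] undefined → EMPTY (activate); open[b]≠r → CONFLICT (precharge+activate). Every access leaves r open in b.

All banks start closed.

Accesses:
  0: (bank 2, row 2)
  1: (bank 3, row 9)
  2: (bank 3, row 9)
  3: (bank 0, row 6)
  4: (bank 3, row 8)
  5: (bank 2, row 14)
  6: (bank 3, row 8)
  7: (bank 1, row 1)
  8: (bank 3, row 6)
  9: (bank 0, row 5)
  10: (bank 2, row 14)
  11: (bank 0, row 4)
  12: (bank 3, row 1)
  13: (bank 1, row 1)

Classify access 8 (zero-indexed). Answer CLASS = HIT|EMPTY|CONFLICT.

  [0] b2 r2: no row ⇒ E
  [1] b3 r9: no row ⇒ E
  [2] b3 r9: had r9 ⇒ H
  [3] b0 r6: no row ⇒ E
  [4] b3 r8: had r9 ⇒ C
  [5] b2 r14: had r2 ⇒ C
  [6] b3 r8: had r8 ⇒ H
  [7] b1 r1: no row ⇒ E
  [8] b3 r6: had r8 ⇒ C
  [9] b0 r5: had r6 ⇒ C
  [10] b2 r14: had r14 ⇒ H
  [11] b0 r4: had r5 ⇒ C
  [12] b3 r1: had r6 ⇒ C
  [13] b1 r1: had r1 ⇒ H

CLASS = CONFLICT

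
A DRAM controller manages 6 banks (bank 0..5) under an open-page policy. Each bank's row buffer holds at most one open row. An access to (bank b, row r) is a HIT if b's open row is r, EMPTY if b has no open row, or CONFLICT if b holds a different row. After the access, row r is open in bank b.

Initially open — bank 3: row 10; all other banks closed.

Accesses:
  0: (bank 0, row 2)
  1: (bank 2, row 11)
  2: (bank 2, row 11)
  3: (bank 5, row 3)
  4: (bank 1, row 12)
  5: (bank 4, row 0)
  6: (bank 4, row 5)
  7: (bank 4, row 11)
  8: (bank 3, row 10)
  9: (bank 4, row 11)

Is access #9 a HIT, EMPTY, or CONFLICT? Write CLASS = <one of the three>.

step 0: bank0 None->2 [EMPTY]
step 1: bank2 None->11 [EMPTY]
step 2: bank2 11->11 [HIT]
step 3: bank5 None->3 [EMPTY]
step 4: bank1 None->12 [EMPTY]
step 5: bank4 None->0 [EMPTY]
step 6: bank4 0->5 [CONFLICT]
step 7: bank4 5->11 [CONFLICT]
step 8: bank3 10->10 [HIT]
step 9: bank4 11->11 [HIT]

CLASS = HIT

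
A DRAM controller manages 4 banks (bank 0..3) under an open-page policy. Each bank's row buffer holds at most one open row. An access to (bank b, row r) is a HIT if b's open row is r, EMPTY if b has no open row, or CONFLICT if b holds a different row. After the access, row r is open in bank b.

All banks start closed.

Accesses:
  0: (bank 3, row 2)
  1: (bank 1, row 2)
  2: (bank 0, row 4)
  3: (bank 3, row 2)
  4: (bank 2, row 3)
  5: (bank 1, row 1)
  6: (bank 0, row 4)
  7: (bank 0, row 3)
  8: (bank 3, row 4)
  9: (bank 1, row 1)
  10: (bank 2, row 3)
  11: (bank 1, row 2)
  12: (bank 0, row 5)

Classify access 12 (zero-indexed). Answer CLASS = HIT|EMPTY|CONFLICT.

step 0: bank3 None->2 [EMPTY]
step 1: bank1 None->2 [EMPTY]
step 2: bank0 None->4 [EMPTY]
step 3: bank3 2->2 [HIT]
step 4: bank2 None->3 [EMPTY]
step 5: bank1 2->1 [CONFLICT]
step 6: bank0 4->4 [HIT]
step 7: bank0 4->3 [CONFLICT]
step 8: bank3 2->4 [CONFLICT]
step 9: bank1 1->1 [HIT]
step 10: bank2 3->3 [HIT]
step 11: bank1 1->2 [CONFLICT]
step 12: bank0 3->5 [CONFLICT]

CLASS = CONFLICT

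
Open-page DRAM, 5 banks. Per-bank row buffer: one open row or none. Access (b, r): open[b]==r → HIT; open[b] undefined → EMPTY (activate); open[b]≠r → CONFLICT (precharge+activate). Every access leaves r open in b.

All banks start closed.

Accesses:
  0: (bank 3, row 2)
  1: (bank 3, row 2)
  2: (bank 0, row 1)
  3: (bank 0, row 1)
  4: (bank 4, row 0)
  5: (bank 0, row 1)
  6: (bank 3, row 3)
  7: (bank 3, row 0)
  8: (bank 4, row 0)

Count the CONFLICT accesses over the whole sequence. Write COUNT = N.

#0 (3,2) E
#1 (3,2) H  (was 2)
#2 (0,1) E
#3 (0,1) H  (was 1)
#4 (4,0) E
#5 (0,1) H  (was 1)
#6 (3,3) C  (was 2)
#7 (3,0) C  (was 3)
#8 (4,0) H  (was 0)

COUNT = 2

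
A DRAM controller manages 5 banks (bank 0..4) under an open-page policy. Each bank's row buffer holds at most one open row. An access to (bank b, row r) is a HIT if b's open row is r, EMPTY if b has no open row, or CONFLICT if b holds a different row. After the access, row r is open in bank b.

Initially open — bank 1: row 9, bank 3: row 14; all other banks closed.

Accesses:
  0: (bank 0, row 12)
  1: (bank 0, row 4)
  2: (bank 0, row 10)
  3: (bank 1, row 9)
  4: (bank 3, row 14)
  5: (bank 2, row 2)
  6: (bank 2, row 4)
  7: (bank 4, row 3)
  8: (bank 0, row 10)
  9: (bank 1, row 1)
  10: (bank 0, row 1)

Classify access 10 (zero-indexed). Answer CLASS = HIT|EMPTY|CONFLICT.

CLASS = CONFLICT

#0 (0,12) E
#1 (0,4) C  (was 12)
#2 (0,10) C  (was 4)
#3 (1,9) H  (was 9)
#4 (3,14) H  (was 14)
#5 (2,2) E
#6 (2,4) C  (was 2)
#7 (4,3) E
#8 (0,10) H  (was 10)
#9 (1,1) C  (was 9)
#10 (0,1) C  (was 10)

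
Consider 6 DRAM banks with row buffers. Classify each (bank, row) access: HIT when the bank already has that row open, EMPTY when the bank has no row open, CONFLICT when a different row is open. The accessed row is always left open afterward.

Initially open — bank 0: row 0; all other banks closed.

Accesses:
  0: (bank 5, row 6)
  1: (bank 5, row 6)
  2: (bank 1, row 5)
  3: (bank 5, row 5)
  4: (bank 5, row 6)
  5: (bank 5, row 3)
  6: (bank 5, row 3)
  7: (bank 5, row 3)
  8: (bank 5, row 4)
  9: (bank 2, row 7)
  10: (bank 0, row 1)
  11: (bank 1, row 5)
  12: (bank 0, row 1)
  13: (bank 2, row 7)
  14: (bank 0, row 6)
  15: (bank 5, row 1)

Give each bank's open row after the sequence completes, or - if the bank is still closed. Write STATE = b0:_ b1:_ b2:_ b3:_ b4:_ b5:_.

0: bank 5 row 6 — prev None → EMPTY
1: bank 5 row 6 — prev 6 → HIT
2: bank 1 row 5 — prev None → EMPTY
3: bank 5 row 5 — prev 6 → CONFLICT
4: bank 5 row 6 — prev 5 → CONFLICT
5: bank 5 row 3 — prev 6 → CONFLICT
6: bank 5 row 3 — prev 3 → HIT
7: bank 5 row 3 — prev 3 → HIT
8: bank 5 row 4 — prev 3 → CONFLICT
9: bank 2 row 7 — prev None → EMPTY
10: bank 0 row 1 — prev 0 → CONFLICT
11: bank 1 row 5 — prev 5 → HIT
12: bank 0 row 1 — prev 1 → HIT
13: bank 2 row 7 — prev 7 → HIT
14: bank 0 row 6 — prev 1 → CONFLICT
15: bank 5 row 1 — prev 4 → CONFLICT

STATE = b0:6 b1:5 b2:7 b3:- b4:- b5:1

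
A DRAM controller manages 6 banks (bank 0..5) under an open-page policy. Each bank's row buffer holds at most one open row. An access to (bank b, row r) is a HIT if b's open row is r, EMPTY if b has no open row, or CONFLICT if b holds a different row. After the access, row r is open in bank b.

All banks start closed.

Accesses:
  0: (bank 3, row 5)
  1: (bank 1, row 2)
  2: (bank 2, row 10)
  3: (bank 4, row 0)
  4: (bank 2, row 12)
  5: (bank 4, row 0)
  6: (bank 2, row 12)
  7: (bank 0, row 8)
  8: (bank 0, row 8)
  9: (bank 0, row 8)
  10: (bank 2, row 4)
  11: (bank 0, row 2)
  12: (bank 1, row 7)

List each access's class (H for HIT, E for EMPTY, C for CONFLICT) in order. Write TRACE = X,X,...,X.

step 0: bank3 None->5 [EMPTY]
step 1: bank1 None->2 [EMPTY]
step 2: bank2 None->10 [EMPTY]
step 3: bank4 None->0 [EMPTY]
step 4: bank2 10->12 [CONFLICT]
step 5: bank4 0->0 [HIT]
step 6: bank2 12->12 [HIT]
step 7: bank0 None->8 [EMPTY]
step 8: bank0 8->8 [HIT]
step 9: bank0 8->8 [HIT]
step 10: bank2 12->4 [CONFLICT]
step 11: bank0 8->2 [CONFLICT]
step 12: bank1 2->7 [CONFLICT]

TRACE = E,E,E,E,C,H,H,E,H,H,C,C,C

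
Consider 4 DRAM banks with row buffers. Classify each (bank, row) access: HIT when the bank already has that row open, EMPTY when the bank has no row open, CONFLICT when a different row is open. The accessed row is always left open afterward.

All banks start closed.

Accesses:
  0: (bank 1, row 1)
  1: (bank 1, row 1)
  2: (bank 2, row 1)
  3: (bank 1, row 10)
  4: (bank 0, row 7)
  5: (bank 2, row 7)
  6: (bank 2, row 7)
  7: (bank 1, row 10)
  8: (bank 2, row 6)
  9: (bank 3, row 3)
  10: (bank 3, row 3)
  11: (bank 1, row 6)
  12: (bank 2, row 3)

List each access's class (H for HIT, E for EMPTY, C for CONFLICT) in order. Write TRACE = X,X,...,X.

TRACE = E,H,E,C,E,C,H,H,C,E,H,C,C

step 0: bank1 None->1 [EMPTY]
step 1: bank1 1->1 [HIT]
step 2: bank2 None->1 [EMPTY]
step 3: bank1 1->10 [CONFLICT]
step 4: bank0 None->7 [EMPTY]
step 5: bank2 1->7 [CONFLICT]
step 6: bank2 7->7 [HIT]
step 7: bank1 10->10 [HIT]
step 8: bank2 7->6 [CONFLICT]
step 9: bank3 None->3 [EMPTY]
step 10: bank3 3->3 [HIT]
step 11: bank1 10->6 [CONFLICT]
step 12: bank2 6->3 [CONFLICT]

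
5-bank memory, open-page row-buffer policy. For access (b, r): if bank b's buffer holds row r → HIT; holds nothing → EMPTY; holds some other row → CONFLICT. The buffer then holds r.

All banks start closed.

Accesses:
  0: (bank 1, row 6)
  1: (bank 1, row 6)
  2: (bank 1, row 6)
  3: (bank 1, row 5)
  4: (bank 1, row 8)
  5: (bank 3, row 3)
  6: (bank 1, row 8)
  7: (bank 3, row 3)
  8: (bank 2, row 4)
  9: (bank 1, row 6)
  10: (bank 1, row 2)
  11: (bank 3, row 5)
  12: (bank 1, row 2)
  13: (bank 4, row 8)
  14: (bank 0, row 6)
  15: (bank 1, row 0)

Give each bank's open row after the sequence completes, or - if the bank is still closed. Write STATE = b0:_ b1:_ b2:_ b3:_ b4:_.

STATE = b0:6 b1:0 b2:4 b3:5 b4:8

0: bank 1 row 6 — prev None → EMPTY
1: bank 1 row 6 — prev 6 → HIT
2: bank 1 row 6 — prev 6 → HIT
3: bank 1 row 5 — prev 6 → CONFLICT
4: bank 1 row 8 — prev 5 → CONFLICT
5: bank 3 row 3 — prev None → EMPTY
6: bank 1 row 8 — prev 8 → HIT
7: bank 3 row 3 — prev 3 → HIT
8: bank 2 row 4 — prev None → EMPTY
9: bank 1 row 6 — prev 8 → CONFLICT
10: bank 1 row 2 — prev 6 → CONFLICT
11: bank 3 row 5 — prev 3 → CONFLICT
12: bank 1 row 2 — prev 2 → HIT
13: bank 4 row 8 — prev None → EMPTY
14: bank 0 row 6 — prev None → EMPTY
15: bank 1 row 0 — prev 2 → CONFLICT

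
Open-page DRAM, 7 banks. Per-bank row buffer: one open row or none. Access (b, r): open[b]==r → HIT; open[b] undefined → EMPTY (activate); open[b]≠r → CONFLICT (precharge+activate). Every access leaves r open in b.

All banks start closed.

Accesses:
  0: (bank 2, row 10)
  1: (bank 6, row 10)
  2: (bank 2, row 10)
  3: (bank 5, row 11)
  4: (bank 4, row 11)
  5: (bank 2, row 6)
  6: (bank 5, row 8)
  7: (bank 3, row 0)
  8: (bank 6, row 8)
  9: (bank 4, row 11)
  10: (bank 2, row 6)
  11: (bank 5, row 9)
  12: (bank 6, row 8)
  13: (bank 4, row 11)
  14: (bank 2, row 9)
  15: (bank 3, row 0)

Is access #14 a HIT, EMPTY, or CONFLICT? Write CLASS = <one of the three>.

step 0: bank2 None->10 [EMPTY]
step 1: bank6 None->10 [EMPTY]
step 2: bank2 10->10 [HIT]
step 3: bank5 None->11 [EMPTY]
step 4: bank4 None->11 [EMPTY]
step 5: bank2 10->6 [CONFLICT]
step 6: bank5 11->8 [CONFLICT]
step 7: bank3 None->0 [EMPTY]
step 8: bank6 10->8 [CONFLICT]
step 9: bank4 11->11 [HIT]
step 10: bank2 6->6 [HIT]
step 11: bank5 8->9 [CONFLICT]
step 12: bank6 8->8 [HIT]
step 13: bank4 11->11 [HIT]
step 14: bank2 6->9 [CONFLICT]
step 15: bank3 0->0 [HIT]

CLASS = CONFLICT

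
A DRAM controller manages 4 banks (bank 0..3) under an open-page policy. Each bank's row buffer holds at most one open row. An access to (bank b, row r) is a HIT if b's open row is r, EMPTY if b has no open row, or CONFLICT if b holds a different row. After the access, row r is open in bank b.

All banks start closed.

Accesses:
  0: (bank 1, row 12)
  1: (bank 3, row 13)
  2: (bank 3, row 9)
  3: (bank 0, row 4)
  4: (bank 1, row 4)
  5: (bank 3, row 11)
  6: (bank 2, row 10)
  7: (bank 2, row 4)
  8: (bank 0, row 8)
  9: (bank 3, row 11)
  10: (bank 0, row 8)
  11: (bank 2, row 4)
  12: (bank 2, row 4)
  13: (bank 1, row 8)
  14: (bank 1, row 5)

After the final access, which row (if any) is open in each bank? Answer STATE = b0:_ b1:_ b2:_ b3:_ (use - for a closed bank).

#0 (1,12) E
#1 (3,13) E
#2 (3,9) C  (was 13)
#3 (0,4) E
#4 (1,4) C  (was 12)
#5 (3,11) C  (was 9)
#6 (2,10) E
#7 (2,4) C  (was 10)
#8 (0,8) C  (was 4)
#9 (3,11) H  (was 11)
#10 (0,8) H  (was 8)
#11 (2,4) H  (was 4)
#12 (2,4) H  (was 4)
#13 (1,8) C  (was 4)
#14 (1,5) C  (was 8)

STATE = b0:8 b1:5 b2:4 b3:11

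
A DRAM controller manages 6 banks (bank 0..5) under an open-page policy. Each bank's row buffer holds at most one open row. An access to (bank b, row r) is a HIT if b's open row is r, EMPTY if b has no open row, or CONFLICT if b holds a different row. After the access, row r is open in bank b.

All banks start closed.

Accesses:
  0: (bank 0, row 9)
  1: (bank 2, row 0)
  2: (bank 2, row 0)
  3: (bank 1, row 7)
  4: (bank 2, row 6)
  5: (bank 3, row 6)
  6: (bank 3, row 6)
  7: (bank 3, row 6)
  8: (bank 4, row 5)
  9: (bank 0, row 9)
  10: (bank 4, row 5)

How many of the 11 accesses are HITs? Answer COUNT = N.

COUNT = 5

#0 (0,9) E
#1 (2,0) E
#2 (2,0) H  (was 0)
#3 (1,7) E
#4 (2,6) C  (was 0)
#5 (3,6) E
#6 (3,6) H  (was 6)
#7 (3,6) H  (was 6)
#8 (4,5) E
#9 (0,9) H  (was 9)
#10 (4,5) H  (was 5)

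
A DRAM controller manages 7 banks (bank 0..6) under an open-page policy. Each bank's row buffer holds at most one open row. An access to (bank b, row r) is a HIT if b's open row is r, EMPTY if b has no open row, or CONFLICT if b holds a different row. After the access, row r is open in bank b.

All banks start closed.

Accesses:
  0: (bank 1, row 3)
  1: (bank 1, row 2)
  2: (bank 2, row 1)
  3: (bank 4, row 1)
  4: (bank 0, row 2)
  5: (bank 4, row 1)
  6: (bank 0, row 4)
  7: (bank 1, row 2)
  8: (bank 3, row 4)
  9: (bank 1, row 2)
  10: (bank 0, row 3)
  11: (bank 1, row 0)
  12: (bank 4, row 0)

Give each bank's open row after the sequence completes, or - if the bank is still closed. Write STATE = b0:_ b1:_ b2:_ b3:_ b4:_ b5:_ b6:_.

STATE = b0:3 b1:0 b2:1 b3:4 b4:0 b5:- b6:-

step 0: bank1 None->3 [EMPTY]
step 1: bank1 3->2 [CONFLICT]
step 2: bank2 None->1 [EMPTY]
step 3: bank4 None->1 [EMPTY]
step 4: bank0 None->2 [EMPTY]
step 5: bank4 1->1 [HIT]
step 6: bank0 2->4 [CONFLICT]
step 7: bank1 2->2 [HIT]
step 8: bank3 None->4 [EMPTY]
step 9: bank1 2->2 [HIT]
step 10: bank0 4->3 [CONFLICT]
step 11: bank1 2->0 [CONFLICT]
step 12: bank4 1->0 [CONFLICT]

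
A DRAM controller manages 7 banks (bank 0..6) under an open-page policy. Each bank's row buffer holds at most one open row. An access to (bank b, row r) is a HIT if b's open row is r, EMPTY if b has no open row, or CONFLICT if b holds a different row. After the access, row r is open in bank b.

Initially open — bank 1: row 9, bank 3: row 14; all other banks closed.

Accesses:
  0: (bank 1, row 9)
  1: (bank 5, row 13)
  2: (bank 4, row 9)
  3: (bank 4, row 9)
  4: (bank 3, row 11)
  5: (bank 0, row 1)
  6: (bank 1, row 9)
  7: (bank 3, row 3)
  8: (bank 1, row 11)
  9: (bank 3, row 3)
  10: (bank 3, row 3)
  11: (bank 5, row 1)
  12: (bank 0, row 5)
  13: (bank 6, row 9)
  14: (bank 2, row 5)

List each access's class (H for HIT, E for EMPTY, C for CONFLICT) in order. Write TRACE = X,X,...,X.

TRACE = H,E,E,H,C,E,H,C,C,H,H,C,C,E,E

  [0] b1 r9: had r9 ⇒ H
  [1] b5 r13: no row ⇒ E
  [2] b4 r9: no row ⇒ E
  [3] b4 r9: had r9 ⇒ H
  [4] b3 r11: had r14 ⇒ C
  [5] b0 r1: no row ⇒ E
  [6] b1 r9: had r9 ⇒ H
  [7] b3 r3: had r11 ⇒ C
  [8] b1 r11: had r9 ⇒ C
  [9] b3 r3: had r3 ⇒ H
  [10] b3 r3: had r3 ⇒ H
  [11] b5 r1: had r13 ⇒ C
  [12] b0 r5: had r1 ⇒ C
  [13] b6 r9: no row ⇒ E
  [14] b2 r5: no row ⇒ E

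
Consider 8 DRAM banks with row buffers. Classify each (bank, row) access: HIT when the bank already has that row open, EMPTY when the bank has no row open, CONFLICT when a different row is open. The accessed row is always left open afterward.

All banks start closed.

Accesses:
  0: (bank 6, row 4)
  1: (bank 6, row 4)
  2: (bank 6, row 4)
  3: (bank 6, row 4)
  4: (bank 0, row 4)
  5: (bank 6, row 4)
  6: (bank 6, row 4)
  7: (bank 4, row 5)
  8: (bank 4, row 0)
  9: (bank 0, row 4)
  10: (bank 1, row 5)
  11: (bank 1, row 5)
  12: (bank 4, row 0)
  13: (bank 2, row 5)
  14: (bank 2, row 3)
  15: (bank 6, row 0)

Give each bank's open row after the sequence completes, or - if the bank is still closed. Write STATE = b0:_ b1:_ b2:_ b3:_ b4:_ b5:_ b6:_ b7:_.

STATE = b0:4 b1:5 b2:3 b3:- b4:0 b5:- b6:0 b7:-

0: bank 6 row 4 — prev None → EMPTY
1: bank 6 row 4 — prev 4 → HIT
2: bank 6 row 4 — prev 4 → HIT
3: bank 6 row 4 — prev 4 → HIT
4: bank 0 row 4 — prev None → EMPTY
5: bank 6 row 4 — prev 4 → HIT
6: bank 6 row 4 — prev 4 → HIT
7: bank 4 row 5 — prev None → EMPTY
8: bank 4 row 0 — prev 5 → CONFLICT
9: bank 0 row 4 — prev 4 → HIT
10: bank 1 row 5 — prev None → EMPTY
11: bank 1 row 5 — prev 5 → HIT
12: bank 4 row 0 — prev 0 → HIT
13: bank 2 row 5 — prev None → EMPTY
14: bank 2 row 3 — prev 5 → CONFLICT
15: bank 6 row 0 — prev 4 → CONFLICT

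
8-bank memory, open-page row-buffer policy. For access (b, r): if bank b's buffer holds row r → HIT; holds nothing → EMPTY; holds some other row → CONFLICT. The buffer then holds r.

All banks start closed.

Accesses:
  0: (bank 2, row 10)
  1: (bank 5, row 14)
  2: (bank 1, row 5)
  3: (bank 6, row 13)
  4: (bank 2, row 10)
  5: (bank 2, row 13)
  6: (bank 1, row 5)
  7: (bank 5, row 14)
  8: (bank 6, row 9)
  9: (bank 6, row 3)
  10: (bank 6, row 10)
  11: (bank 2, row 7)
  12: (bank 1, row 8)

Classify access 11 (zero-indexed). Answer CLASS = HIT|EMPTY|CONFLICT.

CLASS = CONFLICT

#0 (2,10) E
#1 (5,14) E
#2 (1,5) E
#3 (6,13) E
#4 (2,10) H  (was 10)
#5 (2,13) C  (was 10)
#6 (1,5) H  (was 5)
#7 (5,14) H  (was 14)
#8 (6,9) C  (was 13)
#9 (6,3) C  (was 9)
#10 (6,10) C  (was 3)
#11 (2,7) C  (was 13)
#12 (1,8) C  (was 5)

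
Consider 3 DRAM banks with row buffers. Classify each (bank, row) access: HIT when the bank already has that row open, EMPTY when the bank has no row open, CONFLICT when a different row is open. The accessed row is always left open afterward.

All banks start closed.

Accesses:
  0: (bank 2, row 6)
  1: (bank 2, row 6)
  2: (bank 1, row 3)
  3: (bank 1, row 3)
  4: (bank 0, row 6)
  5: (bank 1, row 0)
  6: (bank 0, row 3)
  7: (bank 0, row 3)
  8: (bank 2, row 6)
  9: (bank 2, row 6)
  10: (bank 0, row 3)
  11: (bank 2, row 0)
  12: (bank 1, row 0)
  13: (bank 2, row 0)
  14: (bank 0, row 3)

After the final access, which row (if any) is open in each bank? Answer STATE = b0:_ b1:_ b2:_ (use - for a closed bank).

STATE = b0:3 b1:0 b2:0

  [0] b2 r6: no row ⇒ E
  [1] b2 r6: had r6 ⇒ H
  [2] b1 r3: no row ⇒ E
  [3] b1 r3: had r3 ⇒ H
  [4] b0 r6: no row ⇒ E
  [5] b1 r0: had r3 ⇒ C
  [6] b0 r3: had r6 ⇒ C
  [7] b0 r3: had r3 ⇒ H
  [8] b2 r6: had r6 ⇒ H
  [9] b2 r6: had r6 ⇒ H
  [10] b0 r3: had r3 ⇒ H
  [11] b2 r0: had r6 ⇒ C
  [12] b1 r0: had r0 ⇒ H
  [13] b2 r0: had r0 ⇒ H
  [14] b0 r3: had r3 ⇒ H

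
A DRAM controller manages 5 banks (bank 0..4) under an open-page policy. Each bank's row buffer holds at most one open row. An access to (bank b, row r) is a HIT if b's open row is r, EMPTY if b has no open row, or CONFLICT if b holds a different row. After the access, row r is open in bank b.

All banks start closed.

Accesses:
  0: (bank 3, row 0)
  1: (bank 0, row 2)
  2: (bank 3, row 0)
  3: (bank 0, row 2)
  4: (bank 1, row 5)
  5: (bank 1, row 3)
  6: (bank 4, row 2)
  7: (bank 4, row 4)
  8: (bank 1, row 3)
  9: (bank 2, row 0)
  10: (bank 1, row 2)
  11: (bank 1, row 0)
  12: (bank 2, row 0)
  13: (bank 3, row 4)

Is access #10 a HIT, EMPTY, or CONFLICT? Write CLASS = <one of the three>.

#0 (3,0) E
#1 (0,2) E
#2 (3,0) H  (was 0)
#3 (0,2) H  (was 2)
#4 (1,5) E
#5 (1,3) C  (was 5)
#6 (4,2) E
#7 (4,4) C  (was 2)
#8 (1,3) H  (was 3)
#9 (2,0) E
#10 (1,2) C  (was 3)
#11 (1,0) C  (was 2)
#12 (2,0) H  (was 0)
#13 (3,4) C  (was 0)

CLASS = CONFLICT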